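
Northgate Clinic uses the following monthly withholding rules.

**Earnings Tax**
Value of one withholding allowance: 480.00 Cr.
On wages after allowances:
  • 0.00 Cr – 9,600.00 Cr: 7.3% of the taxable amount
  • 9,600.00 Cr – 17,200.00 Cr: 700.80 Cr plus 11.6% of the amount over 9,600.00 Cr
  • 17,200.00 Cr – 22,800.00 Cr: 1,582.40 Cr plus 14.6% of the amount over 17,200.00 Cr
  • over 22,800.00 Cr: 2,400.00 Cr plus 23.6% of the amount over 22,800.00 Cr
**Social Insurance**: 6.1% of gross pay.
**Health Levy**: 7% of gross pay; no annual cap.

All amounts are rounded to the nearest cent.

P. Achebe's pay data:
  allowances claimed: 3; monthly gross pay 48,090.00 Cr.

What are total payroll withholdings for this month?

Earnings Tax: taxable = 48,090.00 Cr − 3×480.00 Cr = 46,650.00 Cr
  2,400.00 Cr + 23.6% × (46,650.00 Cr − 22,800.00 Cr) = 2,400.00 Cr + 23.6% × 23,850.00 Cr = 8,028.60 Cr
Social Insurance: 6.1% × 48,090.00 Cr = 2,933.49 Cr
Health Levy: 7% × 48,090.00 Cr = 3,366.30 Cr
Total: 8,028.60 Cr + 2,933.49 Cr + 3,366.30 Cr = 14,328.39 Cr

14,328.39 Cr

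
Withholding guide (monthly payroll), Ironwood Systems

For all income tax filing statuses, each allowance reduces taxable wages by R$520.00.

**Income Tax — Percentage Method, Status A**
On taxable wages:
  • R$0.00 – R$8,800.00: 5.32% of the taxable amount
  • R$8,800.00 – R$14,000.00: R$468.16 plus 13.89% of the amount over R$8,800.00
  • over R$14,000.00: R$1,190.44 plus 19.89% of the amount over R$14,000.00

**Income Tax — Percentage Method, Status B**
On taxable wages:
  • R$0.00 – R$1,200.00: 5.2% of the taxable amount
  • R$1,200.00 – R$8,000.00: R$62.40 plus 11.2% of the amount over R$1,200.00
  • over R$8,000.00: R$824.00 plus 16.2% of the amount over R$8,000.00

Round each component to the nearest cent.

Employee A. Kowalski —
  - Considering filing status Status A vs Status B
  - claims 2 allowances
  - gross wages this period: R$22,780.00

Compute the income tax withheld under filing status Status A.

Income Tax (Status A): taxable = R$22,780.00 − 2×R$520.00 = R$21,740.00
  R$1,190.44 + 19.89% × (R$21,740.00 − R$14,000.00) = R$1,190.44 + 19.89% × R$7,740.00 = R$2,729.93

R$2,729.93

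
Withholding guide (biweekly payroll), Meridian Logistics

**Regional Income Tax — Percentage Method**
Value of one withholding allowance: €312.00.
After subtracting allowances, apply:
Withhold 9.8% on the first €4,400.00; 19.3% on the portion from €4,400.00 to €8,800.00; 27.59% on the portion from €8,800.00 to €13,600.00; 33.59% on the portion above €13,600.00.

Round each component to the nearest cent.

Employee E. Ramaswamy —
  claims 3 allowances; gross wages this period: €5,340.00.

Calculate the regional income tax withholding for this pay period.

Regional Income Tax: taxable = €5,340.00 − 3×€312.00 = €4,404.00
  €431.20 + 19.3% × (€4,404.00 − €4,400.00) = €431.20 + 19.3% × €4.00 = €431.97

€431.97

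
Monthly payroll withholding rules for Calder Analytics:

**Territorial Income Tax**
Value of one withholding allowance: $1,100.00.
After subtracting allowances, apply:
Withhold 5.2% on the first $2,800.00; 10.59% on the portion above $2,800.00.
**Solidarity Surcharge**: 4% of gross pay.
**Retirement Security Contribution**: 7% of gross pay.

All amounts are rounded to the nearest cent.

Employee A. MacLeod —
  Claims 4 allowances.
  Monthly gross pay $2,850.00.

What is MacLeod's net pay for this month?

$2,536.50

Territorial Income Tax: taxable = $2,850.00 − 4×$1,100.00 = $-1,550.00
  Taxable ≤ 0 → $0.00
Solidarity Surcharge: 4% × $2,850.00 = $114.00
Retirement Security Contribution: 7% × $2,850.00 = $199.50
Total withheld: $0.00 + $114.00 + $199.50 = $313.50
Net pay: $2,850.00 − $313.50 = $2,536.50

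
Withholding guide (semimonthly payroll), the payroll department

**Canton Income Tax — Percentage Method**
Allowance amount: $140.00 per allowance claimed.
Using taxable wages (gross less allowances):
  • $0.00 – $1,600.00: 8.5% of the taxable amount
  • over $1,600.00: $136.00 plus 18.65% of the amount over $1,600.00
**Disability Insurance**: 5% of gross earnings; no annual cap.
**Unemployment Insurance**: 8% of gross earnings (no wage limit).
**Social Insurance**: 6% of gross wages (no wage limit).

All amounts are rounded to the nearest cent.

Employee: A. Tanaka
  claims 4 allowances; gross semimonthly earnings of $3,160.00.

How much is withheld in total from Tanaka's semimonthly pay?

$922.90

Canton Income Tax: taxable = $3,160.00 − 4×$140.00 = $2,600.00
  $136.00 + 18.65% × ($2,600.00 − $1,600.00) = $136.00 + 18.65% × $1,000.00 = $322.50
Disability Insurance: 5% × $3,160.00 = $158.00
Unemployment Insurance: 8% × $3,160.00 = $252.80
Social Insurance: 6% × $3,160.00 = $189.60
Total: $322.50 + $158.00 + $252.80 + $189.60 = $922.90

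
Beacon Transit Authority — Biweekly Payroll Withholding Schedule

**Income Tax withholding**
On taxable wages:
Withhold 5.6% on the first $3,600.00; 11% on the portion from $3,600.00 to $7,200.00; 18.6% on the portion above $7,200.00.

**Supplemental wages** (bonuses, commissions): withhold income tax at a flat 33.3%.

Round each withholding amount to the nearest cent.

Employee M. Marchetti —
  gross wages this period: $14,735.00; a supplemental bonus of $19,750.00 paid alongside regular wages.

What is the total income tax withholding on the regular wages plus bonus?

Income Tax: taxable = $14,735.00
  $597.60 + 18.6% × ($14,735.00 − $7,200.00) = $597.60 + 18.6% × $7,535.00 = $1,999.11
Supplemental (33.3% flat on bonus): 33.3% × $19,750.00 = $6,576.75
Total income tax: $1,999.11 + $6,576.75 = $8,575.86

$8,575.86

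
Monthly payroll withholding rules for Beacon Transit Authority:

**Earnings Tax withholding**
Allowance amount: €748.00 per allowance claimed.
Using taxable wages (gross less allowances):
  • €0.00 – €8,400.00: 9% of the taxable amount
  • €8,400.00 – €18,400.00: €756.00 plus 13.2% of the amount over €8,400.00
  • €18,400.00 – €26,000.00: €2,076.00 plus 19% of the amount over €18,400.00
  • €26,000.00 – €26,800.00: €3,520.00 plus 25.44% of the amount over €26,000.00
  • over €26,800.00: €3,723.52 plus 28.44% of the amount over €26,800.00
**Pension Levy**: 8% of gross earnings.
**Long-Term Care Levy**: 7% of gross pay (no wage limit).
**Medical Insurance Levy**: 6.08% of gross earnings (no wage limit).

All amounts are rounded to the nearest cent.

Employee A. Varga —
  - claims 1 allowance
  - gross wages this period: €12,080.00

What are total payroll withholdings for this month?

Earnings Tax: taxable = €12,080.00 − 1×€748.00 = €11,332.00
  €756.00 + 13.2% × (€11,332.00 − €8,400.00) = €756.00 + 13.2% × €2,932.00 = €1,143.02
Pension Levy: 8% × €12,080.00 = €966.40
Long-Term Care Levy: 7% × €12,080.00 = €845.60
Medical Insurance Levy: 6.08% × €12,080.00 = €734.46
Total: €1,143.02 + €966.40 + €845.60 + €734.46 = €3,689.48

€3,689.48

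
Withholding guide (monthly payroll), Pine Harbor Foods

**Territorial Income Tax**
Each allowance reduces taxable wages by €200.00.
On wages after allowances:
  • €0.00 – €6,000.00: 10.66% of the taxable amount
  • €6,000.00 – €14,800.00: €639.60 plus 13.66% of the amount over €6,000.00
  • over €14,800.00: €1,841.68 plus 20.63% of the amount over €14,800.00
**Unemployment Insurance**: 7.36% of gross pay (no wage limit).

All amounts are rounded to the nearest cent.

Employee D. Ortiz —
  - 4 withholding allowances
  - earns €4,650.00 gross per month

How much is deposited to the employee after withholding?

€3,897.35

Territorial Income Tax: taxable = €4,650.00 − 4×€200.00 = €3,850.00
  10.66% × €3,850.00 = €410.41
Unemployment Insurance: 7.36% × €4,650.00 = €342.24
Total withheld: €410.41 + €342.24 = €752.65
Net pay: €4,650.00 − €752.65 = €3,897.35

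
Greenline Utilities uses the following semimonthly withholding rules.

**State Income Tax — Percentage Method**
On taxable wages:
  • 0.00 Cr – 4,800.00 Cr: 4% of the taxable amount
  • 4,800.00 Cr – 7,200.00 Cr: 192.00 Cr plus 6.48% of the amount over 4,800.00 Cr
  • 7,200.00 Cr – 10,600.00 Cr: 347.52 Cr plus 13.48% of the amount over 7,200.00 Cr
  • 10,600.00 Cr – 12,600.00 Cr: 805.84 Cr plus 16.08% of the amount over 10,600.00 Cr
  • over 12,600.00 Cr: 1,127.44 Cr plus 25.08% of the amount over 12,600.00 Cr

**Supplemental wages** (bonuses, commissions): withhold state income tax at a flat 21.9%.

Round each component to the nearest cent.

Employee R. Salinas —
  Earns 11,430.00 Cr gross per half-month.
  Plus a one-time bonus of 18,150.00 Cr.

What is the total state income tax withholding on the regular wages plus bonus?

State Income Tax: taxable = 11,430.00 Cr
  805.84 Cr + 16.08% × (11,430.00 Cr − 10,600.00 Cr) = 805.84 Cr + 16.08% × 830.00 Cr = 939.30 Cr
Supplemental (21.9% flat on bonus): 21.9% × 18,150.00 Cr = 3,974.85 Cr
Total state income tax: 939.30 Cr + 3,974.85 Cr = 4,914.15 Cr

4,914.15 Cr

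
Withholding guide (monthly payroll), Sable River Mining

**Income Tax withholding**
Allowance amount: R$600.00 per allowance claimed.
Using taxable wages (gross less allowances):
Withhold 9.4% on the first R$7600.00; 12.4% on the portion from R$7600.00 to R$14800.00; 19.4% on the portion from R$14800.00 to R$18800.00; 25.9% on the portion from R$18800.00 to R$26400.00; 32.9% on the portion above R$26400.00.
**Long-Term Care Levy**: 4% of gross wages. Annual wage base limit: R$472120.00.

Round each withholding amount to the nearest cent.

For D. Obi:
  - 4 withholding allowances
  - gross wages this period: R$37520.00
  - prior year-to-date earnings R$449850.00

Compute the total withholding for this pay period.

Income Tax: taxable = R$37520.00 − 4×R$600.00 = R$35120.00
  R$4351.60 + 32.9% × (R$35120.00 − R$26400.00) = R$4351.60 + 32.9% × R$8720.00 = R$7220.48
Long-Term Care Levy: cap R$472120.00 − YTD R$449850.00 = R$22270.00 subject; 4% × R$22270.00 = R$890.80
Total: R$7220.48 + R$890.80 = R$8111.28

R$8111.28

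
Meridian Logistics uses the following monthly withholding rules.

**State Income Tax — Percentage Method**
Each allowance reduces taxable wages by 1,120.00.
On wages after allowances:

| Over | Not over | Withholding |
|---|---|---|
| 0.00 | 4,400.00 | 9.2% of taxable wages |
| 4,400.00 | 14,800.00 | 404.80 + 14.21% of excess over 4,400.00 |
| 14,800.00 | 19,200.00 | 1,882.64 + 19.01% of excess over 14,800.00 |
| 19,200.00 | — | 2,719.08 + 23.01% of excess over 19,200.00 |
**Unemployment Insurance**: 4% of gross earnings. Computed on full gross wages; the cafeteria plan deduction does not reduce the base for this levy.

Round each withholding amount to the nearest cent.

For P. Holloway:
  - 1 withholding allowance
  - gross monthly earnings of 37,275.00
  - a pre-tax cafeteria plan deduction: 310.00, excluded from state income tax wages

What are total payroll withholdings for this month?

8,040.09

State Income Tax: taxable = 37,275.00 − 310.00 − 1×1,120.00 = 35,845.00
  2,719.08 + 23.01% × (35,845.00 − 19,200.00) = 2,719.08 + 23.01% × 16,645.00 = 6,549.09
Unemployment Insurance: 4% × 37,275.00 = 1,491.00
Total: 6,549.09 + 1,491.00 = 8,040.09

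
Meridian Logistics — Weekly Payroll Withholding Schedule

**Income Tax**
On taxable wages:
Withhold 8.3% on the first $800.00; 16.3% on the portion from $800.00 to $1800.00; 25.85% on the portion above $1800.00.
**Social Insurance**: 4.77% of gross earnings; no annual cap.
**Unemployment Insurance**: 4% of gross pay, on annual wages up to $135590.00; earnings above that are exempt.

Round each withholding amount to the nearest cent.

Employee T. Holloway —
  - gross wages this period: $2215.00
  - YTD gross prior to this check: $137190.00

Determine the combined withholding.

$442.34

Income Tax: taxable = $2215.00
  $229.40 + 25.85% × ($2215.00 − $1800.00) = $229.40 + 25.85% × $415.00 = $336.68
Social Insurance: 4.77% × $2215.00 = $105.66
Unemployment Insurance: YTD $137190.00 ≥ cap $135590.00 → $0.00
Total: $336.68 + $105.66 + $0.00 = $442.34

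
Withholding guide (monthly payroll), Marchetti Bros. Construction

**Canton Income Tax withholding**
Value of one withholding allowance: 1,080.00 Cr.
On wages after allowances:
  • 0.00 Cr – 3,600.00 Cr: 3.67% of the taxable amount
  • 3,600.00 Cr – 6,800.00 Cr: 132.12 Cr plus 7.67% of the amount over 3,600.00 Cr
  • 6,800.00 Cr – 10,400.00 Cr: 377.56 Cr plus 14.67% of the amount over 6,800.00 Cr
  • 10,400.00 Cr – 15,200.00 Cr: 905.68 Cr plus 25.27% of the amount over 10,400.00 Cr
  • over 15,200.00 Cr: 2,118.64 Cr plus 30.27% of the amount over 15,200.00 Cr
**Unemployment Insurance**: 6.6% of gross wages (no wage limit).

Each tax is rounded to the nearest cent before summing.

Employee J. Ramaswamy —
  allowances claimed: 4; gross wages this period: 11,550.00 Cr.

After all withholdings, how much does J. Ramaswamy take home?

Canton Income Tax: taxable = 11,550.00 Cr − 4×1,080.00 Cr = 7,230.00 Cr
  377.56 Cr + 14.67% × (7,230.00 Cr − 6,800.00 Cr) = 377.56 Cr + 14.67% × 430.00 Cr = 440.64 Cr
Unemployment Insurance: 6.6% × 11,550.00 Cr = 762.30 Cr
Total withheld: 440.64 Cr + 762.30 Cr = 1,202.94 Cr
Net pay: 11,550.00 Cr − 1,202.94 Cr = 10,347.06 Cr

10,347.06 Cr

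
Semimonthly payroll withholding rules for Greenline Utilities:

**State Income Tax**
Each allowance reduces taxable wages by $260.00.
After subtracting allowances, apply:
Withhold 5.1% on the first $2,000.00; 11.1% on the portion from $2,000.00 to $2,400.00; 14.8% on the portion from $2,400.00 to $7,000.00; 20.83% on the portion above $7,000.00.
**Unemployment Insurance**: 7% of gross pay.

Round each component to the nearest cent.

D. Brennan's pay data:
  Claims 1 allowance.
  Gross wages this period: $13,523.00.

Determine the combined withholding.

$3,078.39

State Income Tax: taxable = $13,523.00 − 1×$260.00 = $13,263.00
  $827.20 + 20.83% × ($13,263.00 − $7,000.00) = $827.20 + 20.83% × $6,263.00 = $2,131.78
Unemployment Insurance: 7% × $13,523.00 = $946.61
Total: $2,131.78 + $946.61 = $3,078.39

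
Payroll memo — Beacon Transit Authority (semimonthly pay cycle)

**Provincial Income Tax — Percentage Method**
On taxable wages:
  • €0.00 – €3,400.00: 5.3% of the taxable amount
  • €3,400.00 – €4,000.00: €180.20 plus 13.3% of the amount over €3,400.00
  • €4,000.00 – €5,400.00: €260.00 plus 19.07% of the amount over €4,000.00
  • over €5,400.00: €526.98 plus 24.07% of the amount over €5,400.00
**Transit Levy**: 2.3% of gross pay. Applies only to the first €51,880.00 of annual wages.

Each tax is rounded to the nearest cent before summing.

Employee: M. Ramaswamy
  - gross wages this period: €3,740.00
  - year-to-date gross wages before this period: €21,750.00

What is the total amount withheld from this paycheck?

Provincial Income Tax: taxable = €3,740.00
  €180.20 + 13.3% × (€3,740.00 − €3,400.00) = €180.20 + 13.3% × €340.00 = €225.42
Transit Levy: 2.3% × €3,740.00 = €86.02
Total: €225.42 + €86.02 = €311.44

€311.44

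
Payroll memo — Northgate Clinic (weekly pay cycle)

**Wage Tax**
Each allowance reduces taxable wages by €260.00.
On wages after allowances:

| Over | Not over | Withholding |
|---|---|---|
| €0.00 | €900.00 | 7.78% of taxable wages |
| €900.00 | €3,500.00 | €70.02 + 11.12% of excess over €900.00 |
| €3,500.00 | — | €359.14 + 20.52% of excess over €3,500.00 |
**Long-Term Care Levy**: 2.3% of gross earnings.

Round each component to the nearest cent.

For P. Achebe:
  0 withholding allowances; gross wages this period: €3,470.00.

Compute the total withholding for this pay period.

Wage Tax: taxable = €3,470.00
  €70.02 + 11.12% × (€3,470.00 − €900.00) = €70.02 + 11.12% × €2,570.00 = €355.80
Long-Term Care Levy: 2.3% × €3,470.00 = €79.81
Total: €355.80 + €79.81 = €435.61

€435.61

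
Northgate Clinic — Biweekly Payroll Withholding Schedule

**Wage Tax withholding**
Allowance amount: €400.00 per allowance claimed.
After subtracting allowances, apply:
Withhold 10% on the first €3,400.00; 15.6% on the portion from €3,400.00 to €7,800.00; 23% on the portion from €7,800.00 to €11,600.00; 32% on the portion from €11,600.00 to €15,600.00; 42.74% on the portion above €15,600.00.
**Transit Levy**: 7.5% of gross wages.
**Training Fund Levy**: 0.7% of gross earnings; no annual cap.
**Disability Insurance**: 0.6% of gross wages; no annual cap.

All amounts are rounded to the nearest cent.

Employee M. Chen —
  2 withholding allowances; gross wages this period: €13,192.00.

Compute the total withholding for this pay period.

Wage Tax: taxable = €13,192.00 − 2×€400.00 = €12,392.00
  €1,900.40 + 32% × (€12,392.00 − €11,600.00) = €1,900.40 + 32% × €792.00 = €2,153.84
Transit Levy: 7.5% × €13,192.00 = €989.40
Training Fund Levy: 0.7% × €13,192.00 = €92.34
Disability Insurance: 0.6% × €13,192.00 = €79.15
Total: €2,153.84 + €989.40 + €92.34 + €79.15 = €3,314.73

€3,314.73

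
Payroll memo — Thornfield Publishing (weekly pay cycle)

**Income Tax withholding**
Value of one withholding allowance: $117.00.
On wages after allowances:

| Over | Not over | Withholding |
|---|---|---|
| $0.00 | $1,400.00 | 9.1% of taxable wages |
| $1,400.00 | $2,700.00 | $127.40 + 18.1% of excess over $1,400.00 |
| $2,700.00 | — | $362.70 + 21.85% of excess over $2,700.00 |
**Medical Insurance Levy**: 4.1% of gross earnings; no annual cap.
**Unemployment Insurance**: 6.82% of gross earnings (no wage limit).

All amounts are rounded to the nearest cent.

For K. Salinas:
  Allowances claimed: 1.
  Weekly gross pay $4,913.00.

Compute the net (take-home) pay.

Income Tax: taxable = $4,913.00 − 1×$117.00 = $4,796.00
  $362.70 + 21.85% × ($4,796.00 − $2,700.00) = $362.70 + 21.85% × $2,096.00 = $820.68
Medical Insurance Levy: 4.1% × $4,913.00 = $201.43
Unemployment Insurance: 6.82% × $4,913.00 = $335.07
Total withheld: $820.68 + $201.43 + $335.07 = $1,357.18
Net pay: $4,913.00 − $1,357.18 = $3,555.82

$3,555.82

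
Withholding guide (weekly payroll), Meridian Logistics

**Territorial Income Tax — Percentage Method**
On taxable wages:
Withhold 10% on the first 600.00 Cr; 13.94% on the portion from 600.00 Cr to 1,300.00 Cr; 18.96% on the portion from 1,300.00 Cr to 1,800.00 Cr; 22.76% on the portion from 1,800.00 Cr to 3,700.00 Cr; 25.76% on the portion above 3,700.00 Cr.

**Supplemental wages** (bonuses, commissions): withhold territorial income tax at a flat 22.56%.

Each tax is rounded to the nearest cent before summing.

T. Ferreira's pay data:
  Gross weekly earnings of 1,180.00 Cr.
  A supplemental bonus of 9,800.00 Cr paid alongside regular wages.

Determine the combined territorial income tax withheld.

2,351.73 Cr

Territorial Income Tax: taxable = 1,180.00 Cr
  60.00 Cr + 13.94% × (1,180.00 Cr − 600.00 Cr) = 60.00 Cr + 13.94% × 580.00 Cr = 140.85 Cr
Supplemental (22.56% flat on bonus): 22.56% × 9,800.00 Cr = 2,210.88 Cr
Total territorial income tax: 140.85 Cr + 2,210.88 Cr = 2,351.73 Cr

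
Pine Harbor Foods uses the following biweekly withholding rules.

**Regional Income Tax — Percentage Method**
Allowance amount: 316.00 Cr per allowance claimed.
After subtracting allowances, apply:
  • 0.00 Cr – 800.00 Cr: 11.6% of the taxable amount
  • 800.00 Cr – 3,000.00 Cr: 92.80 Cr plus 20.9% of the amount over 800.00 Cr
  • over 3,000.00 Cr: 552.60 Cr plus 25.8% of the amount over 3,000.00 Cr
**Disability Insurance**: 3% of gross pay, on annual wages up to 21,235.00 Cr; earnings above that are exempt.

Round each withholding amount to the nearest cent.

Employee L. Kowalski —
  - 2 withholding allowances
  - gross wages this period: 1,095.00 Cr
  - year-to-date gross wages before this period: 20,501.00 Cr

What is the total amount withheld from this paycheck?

75.73 Cr

Regional Income Tax: taxable = 1,095.00 Cr − 2×316.00 Cr = 463.00 Cr
  11.6% × 463.00 Cr = 53.71 Cr
Disability Insurance: cap 21,235.00 Cr − YTD 20,501.00 Cr = 734.00 Cr subject; 3% × 734.00 Cr = 22.02 Cr
Total: 53.71 Cr + 22.02 Cr = 75.73 Cr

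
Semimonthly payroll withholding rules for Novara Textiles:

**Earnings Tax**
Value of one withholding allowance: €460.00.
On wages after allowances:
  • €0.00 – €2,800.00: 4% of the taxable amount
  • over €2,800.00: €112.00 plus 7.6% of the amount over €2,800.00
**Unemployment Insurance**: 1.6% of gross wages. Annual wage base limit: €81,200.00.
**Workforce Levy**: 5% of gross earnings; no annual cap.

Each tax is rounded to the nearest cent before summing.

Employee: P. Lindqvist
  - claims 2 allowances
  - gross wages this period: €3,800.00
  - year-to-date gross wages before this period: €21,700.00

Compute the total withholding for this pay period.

€368.88

Earnings Tax: taxable = €3,800.00 − 2×€460.00 = €2,880.00
  €112.00 + 7.6% × (€2,880.00 − €2,800.00) = €112.00 + 7.6% × €80.00 = €118.08
Unemployment Insurance: 1.6% × €3,800.00 = €60.80
Workforce Levy: 5% × €3,800.00 = €190.00
Total: €118.08 + €60.80 + €190.00 = €368.88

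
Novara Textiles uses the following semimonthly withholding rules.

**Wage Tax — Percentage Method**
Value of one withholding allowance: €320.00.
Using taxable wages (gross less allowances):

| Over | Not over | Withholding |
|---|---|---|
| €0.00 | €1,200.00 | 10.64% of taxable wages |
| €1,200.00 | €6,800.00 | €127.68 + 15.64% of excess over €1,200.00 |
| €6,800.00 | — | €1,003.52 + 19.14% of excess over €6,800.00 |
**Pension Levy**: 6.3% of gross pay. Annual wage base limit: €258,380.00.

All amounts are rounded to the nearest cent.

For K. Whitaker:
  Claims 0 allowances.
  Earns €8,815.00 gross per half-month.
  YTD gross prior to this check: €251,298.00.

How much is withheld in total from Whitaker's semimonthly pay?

€1,835.36

Wage Tax: taxable = €8,815.00
  €1,003.52 + 19.14% × (€8,815.00 − €6,800.00) = €1,003.52 + 19.14% × €2,015.00 = €1,389.19
Pension Levy: cap €258,380.00 − YTD €251,298.00 = €7,082.00 subject; 6.3% × €7,082.00 = €446.17
Total: €1,389.19 + €446.17 = €1,835.36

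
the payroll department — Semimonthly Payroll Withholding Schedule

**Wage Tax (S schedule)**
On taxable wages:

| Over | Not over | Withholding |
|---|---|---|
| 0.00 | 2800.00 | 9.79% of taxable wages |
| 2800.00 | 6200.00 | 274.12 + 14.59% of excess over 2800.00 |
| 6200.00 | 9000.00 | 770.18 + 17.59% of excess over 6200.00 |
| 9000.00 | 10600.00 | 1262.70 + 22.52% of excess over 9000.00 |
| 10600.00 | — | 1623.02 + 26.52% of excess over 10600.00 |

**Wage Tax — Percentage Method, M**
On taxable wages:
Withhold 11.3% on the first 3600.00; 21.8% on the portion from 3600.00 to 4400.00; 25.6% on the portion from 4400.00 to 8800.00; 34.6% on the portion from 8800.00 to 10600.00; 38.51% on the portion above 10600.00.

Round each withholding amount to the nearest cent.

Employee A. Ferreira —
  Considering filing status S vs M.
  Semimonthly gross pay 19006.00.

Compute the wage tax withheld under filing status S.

3852.29

Wage Tax (S): taxable = 19006.00
  1623.02 + 26.52% × (19006.00 − 10600.00) = 1623.02 + 26.52% × 8406.00 = 3852.29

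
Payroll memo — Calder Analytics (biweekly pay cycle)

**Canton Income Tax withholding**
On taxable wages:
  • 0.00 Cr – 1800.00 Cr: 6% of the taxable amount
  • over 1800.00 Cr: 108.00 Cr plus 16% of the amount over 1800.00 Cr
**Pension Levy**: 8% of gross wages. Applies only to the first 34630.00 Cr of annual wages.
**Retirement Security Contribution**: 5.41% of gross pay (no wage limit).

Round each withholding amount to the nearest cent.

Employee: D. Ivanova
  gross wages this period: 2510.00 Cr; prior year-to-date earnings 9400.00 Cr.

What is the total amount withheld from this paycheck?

558.19 Cr

Canton Income Tax: taxable = 2510.00 Cr
  108.00 Cr + 16% × (2510.00 Cr − 1800.00 Cr) = 108.00 Cr + 16% × 710.00 Cr = 221.60 Cr
Pension Levy: 8% × 2510.00 Cr = 200.80 Cr
Retirement Security Contribution: 5.41% × 2510.00 Cr = 135.79 Cr
Total: 221.60 Cr + 200.80 Cr + 135.79 Cr = 558.19 Cr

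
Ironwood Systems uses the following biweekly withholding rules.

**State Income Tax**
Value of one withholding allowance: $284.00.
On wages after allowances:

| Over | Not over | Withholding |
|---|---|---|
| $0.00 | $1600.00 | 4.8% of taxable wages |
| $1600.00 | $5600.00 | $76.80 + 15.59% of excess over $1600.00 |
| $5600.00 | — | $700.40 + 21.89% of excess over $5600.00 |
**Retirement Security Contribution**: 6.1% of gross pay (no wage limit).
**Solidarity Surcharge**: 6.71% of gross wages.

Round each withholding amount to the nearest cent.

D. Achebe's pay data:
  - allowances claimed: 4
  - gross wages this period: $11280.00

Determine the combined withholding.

State Income Tax: taxable = $11280.00 − 4×$284.00 = $10144.00
  $700.40 + 21.89% × ($10144.00 − $5600.00) = $700.40 + 21.89% × $4544.00 = $1695.08
Retirement Security Contribution: 6.1% × $11280.00 = $688.08
Solidarity Surcharge: 6.71% × $11280.00 = $756.89
Total: $1695.08 + $688.08 + $756.89 = $3140.05

$3140.05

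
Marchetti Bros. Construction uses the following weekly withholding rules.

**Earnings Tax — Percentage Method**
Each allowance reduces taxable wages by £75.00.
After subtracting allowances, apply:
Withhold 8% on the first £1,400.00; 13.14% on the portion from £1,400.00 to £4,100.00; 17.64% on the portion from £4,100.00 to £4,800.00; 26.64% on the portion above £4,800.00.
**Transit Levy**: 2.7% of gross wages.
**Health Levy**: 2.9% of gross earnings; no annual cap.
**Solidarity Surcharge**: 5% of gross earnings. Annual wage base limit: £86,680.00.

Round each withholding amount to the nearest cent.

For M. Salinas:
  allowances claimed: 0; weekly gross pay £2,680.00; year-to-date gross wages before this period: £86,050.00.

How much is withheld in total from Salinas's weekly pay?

£461.77

Earnings Tax: taxable = £2,680.00
  £112.00 + 13.14% × (£2,680.00 − £1,400.00) = £112.00 + 13.14% × £1,280.00 = £280.19
Transit Levy: 2.7% × £2,680.00 = £72.36
Health Levy: 2.9% × £2,680.00 = £77.72
Solidarity Surcharge: cap £86,680.00 − YTD £86,050.00 = £630.00 subject; 5% × £630.00 = £31.50
Total: £280.19 + £72.36 + £77.72 + £31.50 = £461.77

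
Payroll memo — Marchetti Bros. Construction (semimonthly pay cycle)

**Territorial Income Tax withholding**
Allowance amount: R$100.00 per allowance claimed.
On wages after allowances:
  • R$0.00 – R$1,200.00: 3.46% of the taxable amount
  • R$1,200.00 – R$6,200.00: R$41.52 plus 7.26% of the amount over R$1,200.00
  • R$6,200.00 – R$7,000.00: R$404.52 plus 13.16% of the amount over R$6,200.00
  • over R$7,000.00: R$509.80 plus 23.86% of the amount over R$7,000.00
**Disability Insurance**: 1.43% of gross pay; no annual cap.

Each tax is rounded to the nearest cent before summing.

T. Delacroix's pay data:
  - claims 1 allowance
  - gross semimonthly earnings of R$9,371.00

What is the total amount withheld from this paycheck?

Territorial Income Tax: taxable = R$9,371.00 − 1×R$100.00 = R$9,271.00
  R$509.80 + 23.86% × (R$9,271.00 − R$7,000.00) = R$509.80 + 23.86% × R$2,271.00 = R$1,051.66
Disability Insurance: 1.43% × R$9,371.00 = R$134.01
Total: R$1,051.66 + R$134.01 = R$1,185.67

R$1,185.67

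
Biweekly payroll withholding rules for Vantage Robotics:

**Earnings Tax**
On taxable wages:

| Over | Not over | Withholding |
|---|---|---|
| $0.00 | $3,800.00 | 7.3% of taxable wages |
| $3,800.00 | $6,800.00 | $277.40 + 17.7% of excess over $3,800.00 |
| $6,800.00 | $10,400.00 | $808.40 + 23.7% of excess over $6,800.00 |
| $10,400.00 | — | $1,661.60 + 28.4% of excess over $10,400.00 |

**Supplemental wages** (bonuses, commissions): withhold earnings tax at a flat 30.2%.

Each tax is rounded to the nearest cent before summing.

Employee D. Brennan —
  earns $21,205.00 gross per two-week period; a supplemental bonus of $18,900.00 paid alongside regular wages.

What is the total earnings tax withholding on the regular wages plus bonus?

Earnings Tax: taxable = $21,205.00
  $1,661.60 + 28.4% × ($21,205.00 − $10,400.00) = $1,661.60 + 28.4% × $10,805.00 = $4,730.22
Supplemental (30.2% flat on bonus): 30.2% × $18,900.00 = $5,707.80
Total earnings tax: $4,730.22 + $5,707.80 = $10,438.02

$10,438.02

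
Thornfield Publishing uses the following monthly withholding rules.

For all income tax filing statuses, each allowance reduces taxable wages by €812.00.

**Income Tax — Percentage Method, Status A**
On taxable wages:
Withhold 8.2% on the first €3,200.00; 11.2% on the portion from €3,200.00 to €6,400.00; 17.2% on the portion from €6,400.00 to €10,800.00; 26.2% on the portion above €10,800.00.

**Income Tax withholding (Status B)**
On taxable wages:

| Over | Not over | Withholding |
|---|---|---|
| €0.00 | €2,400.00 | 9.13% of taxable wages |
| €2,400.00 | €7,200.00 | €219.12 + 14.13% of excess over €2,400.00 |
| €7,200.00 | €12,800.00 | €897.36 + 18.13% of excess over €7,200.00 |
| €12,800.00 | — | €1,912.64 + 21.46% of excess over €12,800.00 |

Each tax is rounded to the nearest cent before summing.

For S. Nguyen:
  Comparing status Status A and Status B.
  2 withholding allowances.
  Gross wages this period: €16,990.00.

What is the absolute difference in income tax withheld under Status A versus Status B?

Income Tax (Status A): taxable = €16,990.00 − 2×€812.00 = €15,366.00
  €1,377.60 + 26.2% × (€15,366.00 − €10,800.00) = €1,377.60 + 26.2% × €4,566.00 = €2,573.89
Income Tax (Status B): taxable = €16,990.00 − 2×€812.00 = €15,366.00
  €1,912.64 + 21.46% × (€15,366.00 − €12,800.00) = €1,912.64 + 21.46% × €2,566.00 = €2,463.30
Difference: |€2,573.89 − €2,463.30| = €110.59 (higher under Status A)

€110.59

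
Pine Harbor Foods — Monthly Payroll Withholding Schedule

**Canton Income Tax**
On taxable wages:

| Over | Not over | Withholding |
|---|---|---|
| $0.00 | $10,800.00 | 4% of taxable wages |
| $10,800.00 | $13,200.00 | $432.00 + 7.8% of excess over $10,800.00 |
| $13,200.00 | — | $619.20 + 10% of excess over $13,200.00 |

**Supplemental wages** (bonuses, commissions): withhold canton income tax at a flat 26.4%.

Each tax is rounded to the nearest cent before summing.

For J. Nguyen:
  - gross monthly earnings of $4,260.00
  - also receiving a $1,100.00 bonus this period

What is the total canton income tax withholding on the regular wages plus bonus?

Canton Income Tax: taxable = $4,260.00
  4% × $4,260.00 = $170.40
Supplemental (26.4% flat on bonus): 26.4% × $1,100.00 = $290.40
Total canton income tax: $170.40 + $290.40 = $460.80

$460.80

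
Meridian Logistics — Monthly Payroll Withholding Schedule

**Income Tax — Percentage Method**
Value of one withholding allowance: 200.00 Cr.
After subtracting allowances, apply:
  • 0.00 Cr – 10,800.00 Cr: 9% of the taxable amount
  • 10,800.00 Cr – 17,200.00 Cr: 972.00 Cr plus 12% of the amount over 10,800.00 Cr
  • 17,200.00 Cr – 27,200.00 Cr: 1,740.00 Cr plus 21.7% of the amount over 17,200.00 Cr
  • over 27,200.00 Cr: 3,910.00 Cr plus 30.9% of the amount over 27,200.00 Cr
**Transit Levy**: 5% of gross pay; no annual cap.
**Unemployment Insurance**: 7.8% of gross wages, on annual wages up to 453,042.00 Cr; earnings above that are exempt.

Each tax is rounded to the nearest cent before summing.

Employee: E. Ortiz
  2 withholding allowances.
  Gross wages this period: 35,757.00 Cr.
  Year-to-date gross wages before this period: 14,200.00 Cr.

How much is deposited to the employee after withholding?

Income Tax: taxable = 35,757.00 Cr − 2×200.00 Cr = 35,357.00 Cr
  3,910.00 Cr + 30.9% × (35,357.00 Cr − 27,200.00 Cr) = 3,910.00 Cr + 30.9% × 8,157.00 Cr = 6,430.51 Cr
Transit Levy: 5% × 35,757.00 Cr = 1,787.85 Cr
Unemployment Insurance: 7.8% × 35,757.00 Cr = 2,789.05 Cr
Total withheld: 6,430.51 Cr + 1,787.85 Cr + 2,789.05 Cr = 11,007.41 Cr
Net pay: 35,757.00 Cr − 11,007.41 Cr = 24,749.59 Cr

24,749.59 Cr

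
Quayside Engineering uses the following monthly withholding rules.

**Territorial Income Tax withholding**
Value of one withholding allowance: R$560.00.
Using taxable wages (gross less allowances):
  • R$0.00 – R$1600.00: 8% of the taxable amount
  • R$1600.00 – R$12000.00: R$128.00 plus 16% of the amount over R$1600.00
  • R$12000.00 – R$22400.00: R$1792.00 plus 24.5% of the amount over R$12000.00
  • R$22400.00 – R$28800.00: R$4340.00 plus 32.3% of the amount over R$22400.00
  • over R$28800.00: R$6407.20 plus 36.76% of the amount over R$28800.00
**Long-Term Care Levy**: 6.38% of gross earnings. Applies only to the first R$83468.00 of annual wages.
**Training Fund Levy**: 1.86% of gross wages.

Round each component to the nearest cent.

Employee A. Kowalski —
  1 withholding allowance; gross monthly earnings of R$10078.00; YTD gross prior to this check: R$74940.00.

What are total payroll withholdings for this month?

Territorial Income Tax: taxable = R$10078.00 − 1×R$560.00 = R$9518.00
  R$128.00 + 16% × (R$9518.00 − R$1600.00) = R$128.00 + 16% × R$7918.00 = R$1394.88
Long-Term Care Levy: cap R$83468.00 − YTD R$74940.00 = R$8528.00 subject; 6.38% × R$8528.00 = R$544.09
Training Fund Levy: 1.86% × R$10078.00 = R$187.45
Total: R$1394.88 + R$544.09 + R$187.45 = R$2126.42

R$2126.42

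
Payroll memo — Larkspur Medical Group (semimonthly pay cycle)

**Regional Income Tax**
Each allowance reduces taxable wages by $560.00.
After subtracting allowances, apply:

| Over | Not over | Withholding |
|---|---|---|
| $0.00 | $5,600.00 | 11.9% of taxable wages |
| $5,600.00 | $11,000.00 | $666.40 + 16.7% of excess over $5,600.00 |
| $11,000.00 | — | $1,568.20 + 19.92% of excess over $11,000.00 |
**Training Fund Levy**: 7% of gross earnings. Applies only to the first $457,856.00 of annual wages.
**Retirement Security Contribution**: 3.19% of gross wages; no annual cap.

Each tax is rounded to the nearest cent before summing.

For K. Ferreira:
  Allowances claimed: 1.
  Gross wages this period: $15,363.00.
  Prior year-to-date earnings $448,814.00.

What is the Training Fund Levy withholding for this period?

Training Fund Levy: cap $457,856.00 − YTD $448,814.00 = $9,042.00 subject; 7% × $9,042.00 = $632.94

$632.94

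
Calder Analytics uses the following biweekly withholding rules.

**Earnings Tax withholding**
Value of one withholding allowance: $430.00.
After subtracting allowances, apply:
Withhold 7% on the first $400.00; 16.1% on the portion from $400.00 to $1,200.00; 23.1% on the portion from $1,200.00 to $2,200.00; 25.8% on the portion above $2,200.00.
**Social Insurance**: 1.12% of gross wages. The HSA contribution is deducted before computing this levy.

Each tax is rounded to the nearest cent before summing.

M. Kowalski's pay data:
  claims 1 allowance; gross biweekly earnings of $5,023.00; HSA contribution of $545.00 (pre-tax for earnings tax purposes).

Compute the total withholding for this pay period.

Earnings Tax: taxable = $5,023.00 − $545.00 − 1×$430.00 = $4,048.00
  $387.80 + 25.8% × ($4,048.00 − $2,200.00) = $387.80 + 25.8% × $1,848.00 = $864.58
Social Insurance: 1.12% × $4,478.00 = $50.15
Total: $864.58 + $50.15 = $914.73

$914.73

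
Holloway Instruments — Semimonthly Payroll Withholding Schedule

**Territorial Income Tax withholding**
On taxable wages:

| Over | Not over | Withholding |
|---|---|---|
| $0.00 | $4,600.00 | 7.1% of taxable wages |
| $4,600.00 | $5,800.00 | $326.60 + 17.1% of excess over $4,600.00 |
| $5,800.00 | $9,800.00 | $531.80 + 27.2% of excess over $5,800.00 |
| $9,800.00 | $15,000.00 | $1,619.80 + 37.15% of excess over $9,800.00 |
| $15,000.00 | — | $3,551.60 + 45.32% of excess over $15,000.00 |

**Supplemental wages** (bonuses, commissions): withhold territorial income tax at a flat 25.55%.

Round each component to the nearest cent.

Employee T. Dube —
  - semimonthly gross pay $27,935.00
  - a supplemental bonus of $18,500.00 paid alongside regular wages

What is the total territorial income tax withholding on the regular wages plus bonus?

Territorial Income Tax: taxable = $27,935.00
  $3,551.60 + 45.32% × ($27,935.00 − $15,000.00) = $3,551.60 + 45.32% × $12,935.00 = $9,413.74
Supplemental (25.55% flat on bonus): 25.55% × $18,500.00 = $4,726.75
Total territorial income tax: $9,413.74 + $4,726.75 = $14,140.49

$14,140.49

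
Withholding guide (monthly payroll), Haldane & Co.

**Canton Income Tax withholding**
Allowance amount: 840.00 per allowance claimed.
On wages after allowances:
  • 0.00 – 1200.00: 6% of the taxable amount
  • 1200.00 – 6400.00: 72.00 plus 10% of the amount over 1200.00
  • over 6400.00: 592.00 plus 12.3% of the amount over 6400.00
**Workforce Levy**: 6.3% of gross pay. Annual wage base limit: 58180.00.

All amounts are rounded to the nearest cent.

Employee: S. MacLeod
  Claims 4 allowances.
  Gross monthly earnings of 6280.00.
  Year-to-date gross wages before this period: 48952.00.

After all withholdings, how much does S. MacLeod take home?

Canton Income Tax: taxable = 6280.00 − 4×840.00 = 2920.00
  72.00 + 10% × (2920.00 − 1200.00) = 72.00 + 10% × 1720.00 = 244.00
Workforce Levy: 6.3% × 6280.00 = 395.64
Total withheld: 244.00 + 395.64 = 639.64
Net pay: 6280.00 − 639.64 = 5640.36

5640.36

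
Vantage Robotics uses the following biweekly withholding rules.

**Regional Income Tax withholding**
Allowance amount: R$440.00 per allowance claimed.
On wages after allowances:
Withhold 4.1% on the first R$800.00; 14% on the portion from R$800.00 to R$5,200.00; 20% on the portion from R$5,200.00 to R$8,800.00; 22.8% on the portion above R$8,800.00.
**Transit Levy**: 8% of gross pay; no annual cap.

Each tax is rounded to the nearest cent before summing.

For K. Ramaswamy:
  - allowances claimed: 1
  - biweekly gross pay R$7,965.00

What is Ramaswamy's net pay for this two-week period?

R$6,214.00

Regional Income Tax: taxable = R$7,965.00 − 1×R$440.00 = R$7,525.00
  R$648.80 + 20% × (R$7,525.00 − R$5,200.00) = R$648.80 + 20% × R$2,325.00 = R$1,113.80
Transit Levy: 8% × R$7,965.00 = R$637.20
Total withheld: R$1,113.80 + R$637.20 = R$1,751.00
Net pay: R$7,965.00 − R$1,751.00 = R$6,214.00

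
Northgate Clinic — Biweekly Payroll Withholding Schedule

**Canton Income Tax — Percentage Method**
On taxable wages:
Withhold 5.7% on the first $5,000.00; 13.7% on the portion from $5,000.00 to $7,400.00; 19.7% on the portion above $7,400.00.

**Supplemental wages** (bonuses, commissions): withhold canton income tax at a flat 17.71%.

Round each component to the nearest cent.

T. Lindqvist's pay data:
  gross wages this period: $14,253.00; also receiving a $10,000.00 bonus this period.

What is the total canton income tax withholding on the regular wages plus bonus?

$3,734.84

Canton Income Tax: taxable = $14,253.00
  $613.80 + 19.7% × ($14,253.00 − $7,400.00) = $613.80 + 19.7% × $6,853.00 = $1,963.84
Supplemental (17.71% flat on bonus): 17.71% × $10,000.00 = $1,771.00
Total canton income tax: $1,963.84 + $1,771.00 = $3,734.84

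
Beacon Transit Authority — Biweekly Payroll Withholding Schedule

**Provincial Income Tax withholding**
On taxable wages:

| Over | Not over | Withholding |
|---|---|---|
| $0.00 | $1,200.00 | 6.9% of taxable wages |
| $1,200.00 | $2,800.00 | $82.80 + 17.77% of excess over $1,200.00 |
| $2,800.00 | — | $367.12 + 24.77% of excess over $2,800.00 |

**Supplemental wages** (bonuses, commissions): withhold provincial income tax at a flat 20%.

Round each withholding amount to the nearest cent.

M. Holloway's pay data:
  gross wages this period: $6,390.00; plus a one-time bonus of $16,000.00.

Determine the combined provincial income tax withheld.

Provincial Income Tax: taxable = $6,390.00
  $367.12 + 24.77% × ($6,390.00 − $2,800.00) = $367.12 + 24.77% × $3,590.00 = $1,256.36
Supplemental (20% flat on bonus): 20% × $16,000.00 = $3,200.00
Total provincial income tax: $1,256.36 + $3,200.00 = $4,456.36

$4,456.36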